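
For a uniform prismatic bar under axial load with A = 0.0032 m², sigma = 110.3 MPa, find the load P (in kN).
Model: a uniform prismatic bar under axial load, so sigma = P / A.
Solve for P: P = sigma·A.
Convert to SI units:
  sigma = 110.3 MPa = 1.103 × 10⁸ Pa
Substitute:
  P = (1.103 × 10⁸) × 0.0032
  P = 353000 N
Convert: P = 353000 N = 353 kN
Final answer: P = 353 kN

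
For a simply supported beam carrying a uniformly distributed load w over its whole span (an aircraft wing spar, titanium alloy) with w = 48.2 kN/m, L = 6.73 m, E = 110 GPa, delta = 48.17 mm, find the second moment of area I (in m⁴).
Model: a simply supported beam carrying a uniformly distributed load w over its whole span, so delta = (5·w·L^4) / (384·E·I).
Solve for I: I = (5·w·L^4) / (384·delta·E).
Convert to SI units:
  w = 48.2 kN/m = 48200 N/m
  E = 110 GPa = 1.1 × 10¹¹ Pa
  delta = 48.17 mm = 0.04817 m
Substitute:
  I = (5 × 48200 × 6.73^4) / (384 × 0.04817 × (1.1 × 10¹¹))
  I = 0.000243 m⁴
Final answer: I = 0.000243 m⁴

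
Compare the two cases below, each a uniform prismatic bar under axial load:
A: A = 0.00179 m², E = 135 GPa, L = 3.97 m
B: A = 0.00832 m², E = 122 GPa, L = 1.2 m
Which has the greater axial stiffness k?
Model: a uniform prismatic bar under axial load, so k = (A·E) / L (SI units).
  A: k = (0.00179 × (1.35 × 10¹¹)) / 3.97 = 6.087 × 10⁷ N/m = 60.87 MN/m
  B: k = (0.00832 × (1.22 × 10¹¹)) / 1.2 = 8.459 × 10⁸ N/m = 845.9 MN/m
845.9 MN/m > 60.87 MN/m, so B is larger.
Final answer: B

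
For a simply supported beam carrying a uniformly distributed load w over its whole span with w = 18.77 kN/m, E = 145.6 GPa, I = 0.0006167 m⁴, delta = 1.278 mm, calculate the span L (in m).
Model: a simply supported beam carrying a uniformly distributed load w over its whole span, so delta = (5·w·L^4) / (384·E·I).
Solve for L: L = ((384·delta·E·I) / (5·w))^(1/4).
Convert to SI units:
  w = 18.77 kN/m = 18770 N/m
  E = 145.6 GPa = 1.456 × 10¹¹ Pa
  delta = 1.278 mm = 0.001278 m
Substitute:
  L = ((384 × 0.001278 × (1.456 × 10¹¹) × 0.0006167) / (5 × 18770))^(1/4)
  L = 4.655 m
Final answer: L = 4.655 m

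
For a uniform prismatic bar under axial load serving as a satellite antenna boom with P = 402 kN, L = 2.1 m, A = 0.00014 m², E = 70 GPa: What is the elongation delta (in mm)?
Model: a uniform prismatic bar under axial load, so delta = (P·L) / (A·E).
Convert to SI units:
  P = 402 kN = 402000 N
  E = 70 GPa = 7 × 10¹⁰ Pa
Substitute:
  delta = (402000 × 2.1) / (0.00014 × (7 × 10¹⁰))
  delta = 0.08614 m
Convert: delta = 0.08614 m = 86.14 mm
Final answer: delta = 86.14 mm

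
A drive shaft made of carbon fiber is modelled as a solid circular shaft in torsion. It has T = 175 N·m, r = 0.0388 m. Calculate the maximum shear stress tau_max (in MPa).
Model: a solid circular shaft in torsion, so tau_max = (2·T) / (π·r^3).
Substitute:
  tau_max = (2 × 175) / (π × 0.0388^3)
  tau_max = 1.907 × 10⁶ Pa
Convert: tau_max = 1.907 × 10⁶ Pa = 1.907 MPa
Final answer: tau_max = 1.907 MPa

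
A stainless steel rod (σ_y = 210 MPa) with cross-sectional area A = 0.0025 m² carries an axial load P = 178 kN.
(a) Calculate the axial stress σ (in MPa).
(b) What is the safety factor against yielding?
(a) Axial stress σ = P/A. Convert P = 178 kN = 178000 N.
  σ = 178000 / 0.0025 = 7.12 × 10⁷ Pa = 71.2 MPa
(b) Safety factor SF = σ_y/σ = 210 / 71.2 = 2.949
Final answer: (a) σ = 71.2 MPa, (b) SF = 2.949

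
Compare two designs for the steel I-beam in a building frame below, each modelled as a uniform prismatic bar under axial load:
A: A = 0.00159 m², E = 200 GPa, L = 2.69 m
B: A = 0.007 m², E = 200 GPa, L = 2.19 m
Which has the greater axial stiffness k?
Model: a uniform prismatic bar under axial load, so k = (A·E) / L (SI units).
  A: k = (0.00159 × (2 × 10¹¹)) / 2.69 = 1.182 × 10⁸ N/m = 118.2 MN/m
  B: k = (0.007 × (2 × 10¹¹)) / 2.19 = 6.393 × 10⁸ N/m = 639.3 MN/m
639.3 MN/m > 118.2 MN/m, so B is larger.
Final answer: B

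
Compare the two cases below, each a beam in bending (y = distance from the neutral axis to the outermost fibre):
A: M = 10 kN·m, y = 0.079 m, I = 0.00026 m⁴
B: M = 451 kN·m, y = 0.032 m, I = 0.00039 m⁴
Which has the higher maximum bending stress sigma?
Model: a beam in bending (y = distance from the neutral axis to the outermost fibre), so sigma = (M·y) / I (SI units).
  A: sigma = (10000 × 0.079) / 0.00026 = 3.038 × 10⁶ Pa = 3.038 MPa
  B: sigma = (451000 × 0.032) / 0.00039 = 3.701 × 10⁷ Pa = 37.01 MPa
37.01 MPa > 3.038 MPa, so B is larger.
Final answer: B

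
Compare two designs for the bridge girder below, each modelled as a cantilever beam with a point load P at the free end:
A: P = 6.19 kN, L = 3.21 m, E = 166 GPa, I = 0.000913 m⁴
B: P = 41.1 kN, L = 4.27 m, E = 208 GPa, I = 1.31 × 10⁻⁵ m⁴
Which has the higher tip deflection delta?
Model: a cantilever beam with a point load P at the free end, so delta = (P·L^3) / (3·E·I) (SI units).
  A: delta = (6190 × 3.21^3) / (3 × (1.66 × 10¹¹) × 0.000913) = 0.0004503 m = 0.4503 mm
  B: delta = (41100 × 4.27^3) / (3 × (2.08 × 10¹¹) × (1.31 × 10⁻⁵)) = 0.3914 m = 391.4 mm
391.4 mm > 0.4503 mm, so B is larger.
Final answer: B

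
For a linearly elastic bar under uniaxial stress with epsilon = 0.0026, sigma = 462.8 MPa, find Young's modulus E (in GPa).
Model: a linearly elastic bar under uniaxial stress, so sigma = E·epsilon.
Solve for E: E = sigma / epsilon.
Convert to SI units:
  sigma = 462.8 MPa = 4.628 × 10⁸ Pa
Substitute:
  E = (4.628 × 10⁸) / 0.0026
  E = 1.78 × 10¹¹ Pa
Convert: E = 1.78 × 10¹¹ Pa = 178 GPa
Final answer: E = 178 GPa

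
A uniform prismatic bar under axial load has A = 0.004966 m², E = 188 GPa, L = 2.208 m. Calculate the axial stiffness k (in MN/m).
Model: a uniform prismatic bar under axial load, so k = (A·E) / L.
Convert to SI units:
  E = 188 GPa = 1.88 × 10¹¹ Pa
Substitute:
  k = (0.004966 × (1.88 × 10¹¹)) / 2.208
  k = 4.228 × 10⁸ N/m
Convert: k = 4.228 × 10⁸ N/m = 422.8 MN/m
Final answer: k = 422.8 MN/m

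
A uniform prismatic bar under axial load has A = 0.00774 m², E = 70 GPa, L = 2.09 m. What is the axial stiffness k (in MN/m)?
Model: a uniform prismatic bar under axial load, so k = (A·E) / L.
Convert to SI units:
  E = 70 GPa = 7 × 10¹⁰ Pa
Substitute:
  k = (0.00774 × (7 × 10¹⁰)) / 2.09
  k = 2.592 × 10⁸ N/m
Convert: k = 2.592 × 10⁸ N/m = 259.2 MN/m
Final answer: k = 259.2 MN/m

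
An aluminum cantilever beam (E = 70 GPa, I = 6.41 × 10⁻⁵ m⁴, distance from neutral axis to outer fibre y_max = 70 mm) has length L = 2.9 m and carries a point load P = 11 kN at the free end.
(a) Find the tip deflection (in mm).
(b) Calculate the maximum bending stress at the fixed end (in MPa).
(a) Tip deflection of a cantilever with an end point load: δ = P·L^3 / (3·E·I). Convert P = 11 kN = 11000 N, E = 70 GPa = 7 × 10¹⁰ Pa.
  δ = (11000 × 2.9^3) / (3 × (7 × 10¹⁰) × (6.41 × 10⁻⁵)) = 0.01993 m = 19.93 mm
(b) Maximum bending moment at the fixed end: M = P·L = 11000 × 2.9 = 31900 N·m. Convert y_max = 70 mm = 0.07 m.
  σ = M·y_max / I = (31900 × 0.07) / (6.41 × 10⁻⁵) = 3.484 × 10⁷ Pa = 34.84 MPa
Final answer: (a) δ = 19.93 mm, (b) σ = 34.84 MPa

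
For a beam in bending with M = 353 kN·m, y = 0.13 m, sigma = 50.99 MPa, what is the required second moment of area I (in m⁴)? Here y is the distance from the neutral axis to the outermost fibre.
Model: a beam in bending, so sigma = (M·y) / I.
Solve for I: I = (M·y) / sigma.
Convert to SI units:
  M = 353 kN·m = 353000 N·m
  sigma = 50.99 MPa = 5.099 × 10⁷ Pa
Substitute:
  I = (353000 × 0.13) / (5.099 × 10⁷)
  I = 0.0009 m⁴
Final answer: I = 0.0009 m⁴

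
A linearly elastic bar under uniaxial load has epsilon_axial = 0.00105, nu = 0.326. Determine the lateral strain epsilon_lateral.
Model: a linearly elastic bar under uniaxial load, so epsilon_lateral = -nu·epsilon_axial.
Substitute:
  epsilon_lateral = -(0.326 × 0.00105)
  epsilon_lateral = -0.0003423
Final answer: epsilon_lateral = -0.0003423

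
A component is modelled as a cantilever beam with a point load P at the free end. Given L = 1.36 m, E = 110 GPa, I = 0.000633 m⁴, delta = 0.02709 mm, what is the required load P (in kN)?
Model: a cantilever beam with a point load P at the free end, so delta = (P·L^3) / (3·E·I).
Solve for P: P = (3·delta·E·I) / L^3.
Convert to SI units:
  E = 110 GPa = 1.1 × 10¹¹ Pa
  delta = 0.02709 mm = 2.709 × 10⁻⁵ m
Substitute:
  P = (3 × (2.709 × 10⁻⁵) × (1.1 × 10¹¹) × 0.000633) / 1.36^3
  P = 2250 N
Convert: P = 2250 N = 2.25 kN
Final answer: P = 2.25 kN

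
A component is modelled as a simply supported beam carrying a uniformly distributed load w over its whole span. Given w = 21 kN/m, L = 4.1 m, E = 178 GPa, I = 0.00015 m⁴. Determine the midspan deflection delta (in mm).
Model: a simply supported beam carrying a uniformly distributed load w over its whole span, so delta = (5·w·L^4) / (384·E·I).
Convert to SI units:
  w = 21 kN/m = 21000 N/m
  E = 178 GPa = 1.78 × 10¹¹ Pa
Substitute:
  delta = (5 × 21000 × 4.1^4) / (384 × (1.78 × 10¹¹) × 0.00015)
  delta = 0.002894 m
Convert: delta = 0.002894 m = 2.894 mm
Final answer: delta = 2.894 mm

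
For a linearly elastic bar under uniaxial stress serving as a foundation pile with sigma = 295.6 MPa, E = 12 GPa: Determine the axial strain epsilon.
Model: a linearly elastic bar under uniaxial stress, so epsilon = sigma / E.
Convert to SI units:
  sigma = 295.6 MPa = 2.956 × 10⁸ Pa
  E = 12 GPa = 1.2 × 10¹⁰ Pa
Substitute:
  epsilon = (2.956 × 10⁸) / (1.2 × 10¹⁰)
  epsilon = 0.02463
Final answer: epsilon = 0.02463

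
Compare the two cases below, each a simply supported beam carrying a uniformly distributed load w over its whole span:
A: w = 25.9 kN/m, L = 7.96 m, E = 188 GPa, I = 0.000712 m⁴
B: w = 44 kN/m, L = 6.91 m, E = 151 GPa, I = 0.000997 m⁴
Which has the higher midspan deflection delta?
Model: a simply supported beam carrying a uniformly distributed load w over its whole span, so delta = (5·w·L^4) / (384·E·I) (SI units).
  A: delta = (5 × 25900 × 7.96^4) / (384 × (1.88 × 10¹¹) × 0.000712) = 0.01011 m = 10.11 mm
  B: delta = (5 × 44000 × 6.91^4) / (384 × (1.51 × 10¹¹) × 0.000997) = 0.008676 m = 8.676 mm
10.11 mm > 8.676 mm, so A is larger.
Final answer: A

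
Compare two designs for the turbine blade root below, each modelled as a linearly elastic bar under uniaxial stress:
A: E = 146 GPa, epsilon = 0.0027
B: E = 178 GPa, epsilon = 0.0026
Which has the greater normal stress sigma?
Model: a linearly elastic bar under uniaxial stress, so sigma = E·epsilon (SI units).
  A: sigma = (1.46 × 10¹¹) × 0.0027 = 3.942 × 10⁸ Pa = 394.2 MPa
  B: sigma = (1.78 × 10¹¹) × 0.0026 = 4.628 × 10⁸ Pa = 462.8 MPa
462.8 MPa > 394.2 MPa, so B is larger.
Final answer: B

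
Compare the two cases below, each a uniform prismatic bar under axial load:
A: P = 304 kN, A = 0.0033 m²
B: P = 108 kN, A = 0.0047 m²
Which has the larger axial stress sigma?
Model: a uniform prismatic bar under axial load, so sigma = P / A (SI units).
  A: sigma = 304000 / 0.0033 = 9.212 × 10⁷ Pa = 92.12 MPa
  B: sigma = 108000 / 0.0047 = 2.298 × 10⁷ Pa = 22.98 MPa
92.12 MPa > 22.98 MPa, so A is larger.
Final answer: A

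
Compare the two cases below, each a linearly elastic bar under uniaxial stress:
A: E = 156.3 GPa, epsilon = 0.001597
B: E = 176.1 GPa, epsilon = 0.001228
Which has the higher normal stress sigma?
Model: a linearly elastic bar under uniaxial stress, so sigma = E·epsilon (SI units).
  A: sigma = (1.563 × 10¹¹) × 0.001597 = 2.496 × 10⁸ Pa = 249.6 MPa
  B: sigma = (1.761 × 10¹¹) × 0.001228 = 2.163 × 10⁸ Pa = 216.3 MPa
249.6 MPa > 216.3 MPa, so A is larger.
Final answer: A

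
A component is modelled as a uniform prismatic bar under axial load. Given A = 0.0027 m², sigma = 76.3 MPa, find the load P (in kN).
Model: a uniform prismatic bar under axial load, so sigma = P / A.
Solve for P: P = sigma·A.
Convert to SI units:
  sigma = 76.3 MPa = 7.63 × 10⁷ Pa
Substitute:
  P = (7.63 × 10⁷) × 0.0027
  P = 206000 N
Convert: P = 206000 N = 206 kN
Final answer: P = 206 kN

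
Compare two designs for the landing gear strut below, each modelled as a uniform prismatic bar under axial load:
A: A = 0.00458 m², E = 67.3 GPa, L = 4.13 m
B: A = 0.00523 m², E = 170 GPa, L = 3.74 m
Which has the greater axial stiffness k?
Model: a uniform prismatic bar under axial load, so k = (A·E) / L (SI units).
  A: k = (0.00458 × (6.73 × 10¹⁰)) / 4.13 = 7.463 × 10⁷ N/m = 74.63 MN/m
  B: k = (0.00523 × (1.7 × 10¹¹)) / 3.74 = 2.377 × 10⁸ N/m = 237.7 MN/m
237.7 MN/m > 74.63 MN/m, so B is larger.
Final answer: B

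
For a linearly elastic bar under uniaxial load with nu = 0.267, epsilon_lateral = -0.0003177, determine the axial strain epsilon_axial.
Model: a linearly elastic bar under uniaxial load, so epsilon_lateral = -nu·epsilon_axial.
Solve for epsilon_axial: epsilon_axial = -epsilon_lateral / nu.
Substitute:
  epsilon_axial = -(-0.0003177) / 0.267
  epsilon_axial = 0.00119
Final answer: epsilon_axial = 0.00119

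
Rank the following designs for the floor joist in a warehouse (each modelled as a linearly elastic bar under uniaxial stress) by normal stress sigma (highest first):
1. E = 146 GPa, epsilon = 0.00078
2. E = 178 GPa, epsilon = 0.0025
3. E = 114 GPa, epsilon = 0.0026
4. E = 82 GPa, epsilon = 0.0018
Model: a linearly elastic bar under uniaxial stress, so sigma = E·epsilon (SI units).
  Case 1: sigma = (1.46 × 10¹¹) × 0.00078 = 1.139 × 10⁸ Pa = 113.9 MPa
  Case 2: sigma = (1.78 × 10¹¹) × 0.0025 = 4.45 × 10⁸ Pa = 445 MPa
  Case 3: sigma = (1.14 × 10¹¹) × 0.0026 = 2.964 × 10⁸ Pa = 296.4 MPa
  Case 4: sigma = (8.2 × 10¹⁰) × 0.0018 = 1.476 × 10⁸ Pa = 147.6 MPa
Ordering: 445 MPa (case 2) > 296.4 MPa (case 3) > 147.6 MPa (case 4) > 113.9 MPa (case 1)
Final answer: 2, 3, 4, 1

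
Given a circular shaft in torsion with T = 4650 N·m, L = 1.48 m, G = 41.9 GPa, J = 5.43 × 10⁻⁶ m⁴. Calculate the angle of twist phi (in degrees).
Model: a circular shaft in torsion, so phi = (T·L) / (G·J).
Convert to SI units:
  G = 41.9 GPa = 4.19 × 10¹⁰ Pa
Substitute:
  phi = (4650 × 1.48) / ((4.19 × 10¹⁰) × (5.43 × 10⁻⁶))
  phi = 0.03025 rad
Convert to degrees: phi = 0.03025 × 180/π = 1.733°
Final answer: phi = 1.733°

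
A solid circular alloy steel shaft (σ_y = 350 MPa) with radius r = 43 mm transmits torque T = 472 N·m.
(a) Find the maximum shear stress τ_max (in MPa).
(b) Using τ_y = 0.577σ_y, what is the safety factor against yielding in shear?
(a) For a solid circular shaft, τ_max = T·r/J with J = π·r^4/2, i.e. τ_max = 2·T / (π·r^3). Convert r = 43 mm = 0.043 m.
  τ_max = (2 × 472) / (π × 0.043^3) = 3.779 × 10⁶ Pa = 3.779 MPa
(b) τ_y = 0.577 × 350 = 201.95 MPa
  SF = τ_y/τ_max = 201.95 / 3.779 = 53.44
Final answer: (a) τ_max = 3.779 MPa, (b) SF = 53.44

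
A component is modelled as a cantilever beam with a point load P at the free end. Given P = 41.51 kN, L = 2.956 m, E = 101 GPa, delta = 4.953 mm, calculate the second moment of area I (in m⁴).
Model: a cantilever beam with a point load P at the free end, so delta = (P·L^3) / (3·E·I).
Solve for I: I = (P·L^3) / (3·delta·E).
Convert to SI units:
  P = 41.51 kN = 41510 N
  E = 101 GPa = 1.01 × 10¹¹ Pa
  delta = 4.953 mm = 0.004953 m
Substitute:
  I = (41510 × 2.956^3) / (3 × 0.004953 × (1.01 × 10¹¹))
  I = 0.0007144 m⁴
Final answer: I = 0.0007144 m⁴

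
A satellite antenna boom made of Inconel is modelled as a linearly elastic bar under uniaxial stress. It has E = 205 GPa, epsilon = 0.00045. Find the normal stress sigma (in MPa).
Model: a linearly elastic bar under uniaxial stress, so sigma = E·epsilon.
Convert to SI units:
  E = 205 GPa = 2.05 × 10¹¹ Pa
Substitute:
  sigma = (2.05 × 10¹¹) × 0.00045
  sigma = 9.225 × 10⁷ Pa
Convert: sigma = 9.225 × 10⁷ Pa = 92.25 MPa
Final answer: sigma = 92.25 MPa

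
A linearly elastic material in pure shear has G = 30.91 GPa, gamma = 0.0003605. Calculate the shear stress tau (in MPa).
Model: a linearly elastic material in pure shear, so tau = G·gamma.
Convert to SI units:
  G = 30.91 GPa = 3.091 × 10¹⁰ Pa
Substitute:
  tau = (3.091 × 10¹⁰) × 0.0003605
  tau = 1.114 × 10⁷ Pa
Convert: tau = 1.114 × 10⁷ Pa = 11.14 MPa
Final answer: tau = 11.14 MPa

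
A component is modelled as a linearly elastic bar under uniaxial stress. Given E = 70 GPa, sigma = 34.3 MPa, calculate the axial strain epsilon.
Model: a linearly elastic bar under uniaxial stress, so sigma = E·epsilon.
Solve for epsilon: epsilon = sigma / E.
Convert to SI units:
  E = 70 GPa = 7 × 10¹⁰ Pa
  sigma = 34.3 MPa = 3.43 × 10⁷ Pa
Substitute:
  epsilon = (3.43 × 10⁷) / (7 × 10¹⁰)
  epsilon = 0.00049
Final answer: epsilon = 0.00049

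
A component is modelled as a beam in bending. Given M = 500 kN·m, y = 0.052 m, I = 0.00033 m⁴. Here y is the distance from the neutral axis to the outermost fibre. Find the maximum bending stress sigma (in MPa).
Model: a beam in bending, so sigma = (M·y) / I.
Convert to SI units:
  M = 500 kN·m = 500000 N·m
Substitute:
  sigma = (500000 × 0.052) / 0.00033
  sigma = 7.879 × 10⁷ Pa
Convert: sigma = 7.879 × 10⁷ Pa = 78.79 MPa
Final answer: sigma = 78.79 MPa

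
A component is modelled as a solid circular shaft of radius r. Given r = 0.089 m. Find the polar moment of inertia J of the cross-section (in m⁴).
Model: a solid circular shaft of radius r, so J = (π·r^4) / 2.
Substitute:
  J = (π × 0.089^4) / 2
  J = 9.856 × 10⁻⁵ m⁴
Final answer: J = 9.856 × 10⁻⁵ m⁴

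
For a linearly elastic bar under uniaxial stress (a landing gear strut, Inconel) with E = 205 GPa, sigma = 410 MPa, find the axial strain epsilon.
Model: a linearly elastic bar under uniaxial stress, so sigma = E·epsilon.
Solve for epsilon: epsilon = sigma / E.
Convert to SI units:
  E = 205 GPa = 2.05 × 10¹¹ Pa
  sigma = 410 MPa = 4.1 × 10⁸ Pa
Substitute:
  epsilon = (4.1 × 10⁸) / (2.05 × 10¹¹)
  epsilon = 0.002
Final answer: epsilon = 0.002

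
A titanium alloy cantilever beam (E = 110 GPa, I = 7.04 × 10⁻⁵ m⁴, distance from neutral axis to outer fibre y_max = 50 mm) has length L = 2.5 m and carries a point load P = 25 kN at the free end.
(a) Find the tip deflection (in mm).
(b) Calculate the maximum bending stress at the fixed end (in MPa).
(a) Tip deflection of a cantilever with an end point load: δ = P·L^3 / (3·E·I). Convert P = 25 kN = 25000 N, E = 110 GPa = 1.1 × 10¹¹ Pa.
  δ = (25000 × 2.5^3) / (3 × (1.1 × 10¹¹) × (7.04 × 10⁻⁵)) = 0.01681 m = 16.81 mm
(b) Maximum bending moment at the fixed end: M = P·L = 25000 × 2.5 = 62500 N·m. Convert y_max = 50 mm = 0.05 m.
  σ = M·y_max / I = (62500 × 0.05) / (7.04 × 10⁻⁵) = 4.439 × 10⁷ Pa = 44.39 MPa
Final answer: (a) δ = 16.81 mm, (b) σ = 44.39 MPa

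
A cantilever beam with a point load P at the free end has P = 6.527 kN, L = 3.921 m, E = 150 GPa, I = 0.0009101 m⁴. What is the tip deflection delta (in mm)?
Model: a cantilever beam with a point load P at the free end, so delta = (P·L^3) / (3·E·I).
Convert to SI units:
  P = 6.527 kN = 6527 N
  E = 150 GPa = 1.5 × 10¹¹ Pa
Substitute:
  delta = (6527 × 3.921^3) / (3 × (1.5 × 10¹¹) × 0.0009101)
  delta = 0.0009607 m
Convert: delta = 0.0009607 m = 0.9607 mm
Final answer: delta = 0.9607 mm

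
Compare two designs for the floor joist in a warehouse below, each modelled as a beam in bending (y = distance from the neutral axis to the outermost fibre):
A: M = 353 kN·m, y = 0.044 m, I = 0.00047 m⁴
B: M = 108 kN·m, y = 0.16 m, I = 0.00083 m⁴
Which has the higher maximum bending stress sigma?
Model: a beam in bending (y = distance from the neutral axis to the outermost fibre), so sigma = (M·y) / I (SI units).
  A: sigma = (353000 × 0.044) / 0.00047 = 3.305 × 10⁷ Pa = 33.05 MPa
  B: sigma = (108000 × 0.16) / 0.00083 = 2.082 × 10⁷ Pa = 20.82 MPa
33.05 MPa > 20.82 MPa, so A is larger.
Final answer: A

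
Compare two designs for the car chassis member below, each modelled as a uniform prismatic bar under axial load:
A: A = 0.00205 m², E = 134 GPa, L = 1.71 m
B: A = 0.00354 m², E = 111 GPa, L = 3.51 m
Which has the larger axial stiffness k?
Model: a uniform prismatic bar under axial load, so k = (A·E) / L (SI units).
  A: k = (0.00205 × (1.34 × 10¹¹)) / 1.71 = 1.606 × 10⁸ N/m = 160.6 MN/m
  B: k = (0.00354 × (1.11 × 10¹¹)) / 3.51 = 1.119 × 10⁸ N/m = 111.9 MN/m
160.6 MN/m > 111.9 MN/m, so A is larger.
Final answer: A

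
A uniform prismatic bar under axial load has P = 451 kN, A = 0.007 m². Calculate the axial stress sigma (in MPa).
Model: a uniform prismatic bar under axial load, so sigma = P / A.
Convert to SI units:
  P = 451 kN = 451000 N
Substitute:
  sigma = 451000 / 0.007
  sigma = 6.443 × 10⁷ Pa
Convert: sigma = 6.443 × 10⁷ Pa = 64.43 MPa
Final answer: sigma = 64.43 MPa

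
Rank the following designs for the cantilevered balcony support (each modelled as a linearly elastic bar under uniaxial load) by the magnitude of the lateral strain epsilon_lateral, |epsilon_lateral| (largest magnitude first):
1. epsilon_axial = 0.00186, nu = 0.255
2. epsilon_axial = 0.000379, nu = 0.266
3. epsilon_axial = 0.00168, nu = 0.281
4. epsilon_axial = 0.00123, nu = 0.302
Model: a linearly elastic bar under uniaxial load, so epsilon_lateral = -nu·epsilon_axial (SI units).
  Case 1: epsilon_lateral = -(0.255 × 0.00186) = -0.0004743
  Case 2: epsilon_lateral = -(0.266 × 0.000379) = -0.0001008
  Case 3: epsilon_lateral = -(0.281 × 0.00168) = -0.0004721
  Case 4: epsilon_lateral = -(0.302 × 0.00123) = -0.0003715
Ordering by |epsilon_lateral|: 0.0004743 (case 1) > 0.0004721 (case 3) > 0.0003715 (case 4) > 0.0001008 (case 2)
Final answer: 1, 3, 4, 2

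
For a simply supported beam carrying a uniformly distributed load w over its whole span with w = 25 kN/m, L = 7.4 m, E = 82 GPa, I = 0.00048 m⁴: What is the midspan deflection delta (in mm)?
Model: a simply supported beam carrying a uniformly distributed load w over its whole span, so delta = (5·w·L^4) / (384·E·I).
Convert to SI units:
  w = 25 kN/m = 25000 N/m
  E = 82 GPa = 8.2 × 10¹⁰ Pa
Substitute:
  delta = (5 × 25000 × 7.4^4) / (384 × (8.2 × 10¹⁰) × 0.00048)
  delta = 0.0248 m
Convert: delta = 0.0248 m = 24.8 mm
Final answer: delta = 24.8 mm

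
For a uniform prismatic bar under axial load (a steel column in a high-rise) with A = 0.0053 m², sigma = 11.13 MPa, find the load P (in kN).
Model: a uniform prismatic bar under axial load, so sigma = P / A.
Solve for P: P = sigma·A.
Convert to SI units:
  sigma = 11.13 MPa = 1.113 × 10⁷ Pa
Substitute:
  P = (1.113 × 10⁷) × 0.0053
  P = 58990 N
Convert: P = 58990 N = 58.99 kN
Final answer: P = 58.99 kN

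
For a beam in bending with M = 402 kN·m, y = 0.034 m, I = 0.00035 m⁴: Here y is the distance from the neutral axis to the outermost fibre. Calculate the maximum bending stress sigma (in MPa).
Model: a beam in bending, so sigma = (M·y) / I.
Convert to SI units:
  M = 402 kN·m = 402000 N·m
Substitute:
  sigma = (402000 × 0.034) / 0.00035
  sigma = 3.905 × 10⁷ Pa
Convert: sigma = 3.905 × 10⁷ Pa = 39.05 MPa
Final answer: sigma = 39.05 MPa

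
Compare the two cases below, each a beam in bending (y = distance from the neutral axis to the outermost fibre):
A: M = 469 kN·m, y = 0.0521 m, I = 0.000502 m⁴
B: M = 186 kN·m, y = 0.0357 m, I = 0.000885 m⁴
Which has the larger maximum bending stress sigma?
Model: a beam in bending (y = distance from the neutral axis to the outermost fibre), so sigma = (M·y) / I (SI units).
  A: sigma = (469000 × 0.0521) / 0.000502 = 4.868 × 10⁷ Pa = 48.68 MPa
  B: sigma = (186000 × 0.0357) / 0.000885 = 7.503 × 10⁶ Pa = 7.503 MPa
48.68 MPa > 7.503 MPa, so A is larger.
Final answer: A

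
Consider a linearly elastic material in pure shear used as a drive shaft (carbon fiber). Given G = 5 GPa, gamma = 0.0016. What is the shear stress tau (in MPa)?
Model: a linearly elastic material in pure shear, so tau = G·gamma.
Convert to SI units:
  G = 5 GPa = 5 × 10⁹ Pa
Substitute:
  tau = (5 × 10⁹) × 0.0016
  tau = 8 × 10⁶ Pa
Convert: tau = 8 × 10⁶ Pa = 8 MPa
Final answer: tau = 8 MPa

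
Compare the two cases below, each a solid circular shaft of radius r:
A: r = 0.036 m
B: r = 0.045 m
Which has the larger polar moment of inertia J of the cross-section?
Model: a solid circular shaft of radius r, so J = (π·r^4) / 2 (SI units).
  A: J = (π × 0.036^4) / 2 = 2.638 × 10⁻⁶ m⁴
  B: J = (π × 0.045^4) / 2 = 6.441 × 10⁻⁶ m⁴
6.441 × 10⁻⁶ m⁴ > 2.638 × 10⁻⁶ m⁴, so B is larger.
Final answer: B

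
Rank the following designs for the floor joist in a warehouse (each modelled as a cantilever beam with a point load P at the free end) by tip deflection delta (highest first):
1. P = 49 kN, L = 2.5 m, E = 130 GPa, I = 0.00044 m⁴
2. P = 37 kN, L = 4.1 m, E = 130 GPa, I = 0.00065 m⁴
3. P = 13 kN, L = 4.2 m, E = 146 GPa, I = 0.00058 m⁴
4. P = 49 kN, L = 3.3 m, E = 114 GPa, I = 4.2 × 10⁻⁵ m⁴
Model: a cantilever beam with a point load P at the free end, so delta = (P·L^3) / (3·E·I) (SI units).
  Case 1: delta = (49000 × 2.5^3) / (3 × (1.3 × 10¹¹) × 0.00044) = 0.004462 m = 4.462 mm
  Case 2: delta = (37000 × 4.1^3) / (3 × (1.3 × 10¹¹) × 0.00065) = 0.01006 m = 10.06 mm
  Case 3: delta = (13000 × 4.2^3) / (3 × (1.46 × 10¹¹) × 0.00058) = 0.003791 m = 3.791 mm
  Case 4: delta = (49000 × 3.3^3) / (3 × (1.14 × 10¹¹) × (4.2 × 10⁻⁵)) = 0.1226 m = 122.6 mm
Ordering: 122.6 mm (case 4) > 10.06 mm (case 2) > 4.462 mm (case 1) > 3.791 mm (case 3)
Final answer: 4, 2, 1, 3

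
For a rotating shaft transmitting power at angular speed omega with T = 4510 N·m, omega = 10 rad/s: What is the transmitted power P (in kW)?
Model: a rotating shaft transmitting power at angular speed omega, so P = T·omega.
Substitute:
  P = 4510 × 10
  P = 45100 W
Convert: P = 45100 W = 45.1 kW
Final answer: P = 45.1 kW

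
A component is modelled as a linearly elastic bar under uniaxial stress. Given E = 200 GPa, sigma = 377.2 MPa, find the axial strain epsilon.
Model: a linearly elastic bar under uniaxial stress, so sigma = E·epsilon.
Solve for epsilon: epsilon = sigma / E.
Convert to SI units:
  E = 200 GPa = 2 × 10¹¹ Pa
  sigma = 377.2 MPa = 3.772 × 10⁸ Pa
Substitute:
  epsilon = (3.772 × 10⁸) / (2 × 10¹¹)
  epsilon = 0.001886
Final answer: epsilon = 0.001886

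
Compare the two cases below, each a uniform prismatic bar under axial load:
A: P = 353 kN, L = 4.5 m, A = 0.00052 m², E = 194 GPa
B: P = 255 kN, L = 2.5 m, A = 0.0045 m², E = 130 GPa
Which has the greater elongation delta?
Model: a uniform prismatic bar under axial load, so delta = (P·L) / (A·E) (SI units).
  A: delta = (353000 × 4.5) / (0.00052 × (1.94 × 10¹¹)) = 0.01575 m = 15.75 mm
  B: delta = (255000 × 2.5) / (0.0045 × (1.3 × 10¹¹)) = 0.00109 m = 1.09 mm
15.75 mm > 1.09 mm, so A is larger.
Final answer: A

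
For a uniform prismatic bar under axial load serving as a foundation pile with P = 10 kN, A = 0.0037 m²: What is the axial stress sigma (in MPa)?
Model: a uniform prismatic bar under axial load, so sigma = P / A.
Convert to SI units:
  P = 10 kN = 10000 N
Substitute:
  sigma = 10000 / 0.0037
  sigma = 2.703 × 10⁶ Pa
Convert: sigma = 2.703 × 10⁶ Pa = 2.703 MPa
Final answer: sigma = 2.703 MPa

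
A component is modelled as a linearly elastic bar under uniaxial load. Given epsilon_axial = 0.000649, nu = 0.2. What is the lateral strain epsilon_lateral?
Model: a linearly elastic bar under uniaxial load, so epsilon_lateral = -nu·epsilon_axial.
Substitute:
  epsilon_lateral = -(0.2 × 0.000649)
  epsilon_lateral = -0.0001298
Final answer: epsilon_lateral = -0.0001298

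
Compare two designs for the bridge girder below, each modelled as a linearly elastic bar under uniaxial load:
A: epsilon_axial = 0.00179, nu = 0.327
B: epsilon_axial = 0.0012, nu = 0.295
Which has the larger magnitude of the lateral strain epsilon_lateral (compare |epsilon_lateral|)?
Model: a linearly elastic bar under uniaxial load, so epsilon_lateral = -nu·epsilon_axial (SI units).
  A: epsilon_lateral = -(0.327 × 0.00179) = -0.0005853
  B: epsilon_lateral = -(0.295 × 0.0012) = -0.000354
|epsilon_lateral|: A = 0.0005853, B = 0.000354, so A is larger in magnitude.
Final answer: A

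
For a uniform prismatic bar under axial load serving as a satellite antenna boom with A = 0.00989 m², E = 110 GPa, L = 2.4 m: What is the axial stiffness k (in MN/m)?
Model: a uniform prismatic bar under axial load, so k = (A·E) / L.
Convert to SI units:
  E = 110 GPa = 1.1 × 10¹¹ Pa
Substitute:
  k = (0.00989 × (1.1 × 10¹¹)) / 2.4
  k = 4.533 × 10⁸ N/m
Convert: k = 4.533 × 10⁸ N/m = 453.3 MN/m
Final answer: k = 453.3 MN/m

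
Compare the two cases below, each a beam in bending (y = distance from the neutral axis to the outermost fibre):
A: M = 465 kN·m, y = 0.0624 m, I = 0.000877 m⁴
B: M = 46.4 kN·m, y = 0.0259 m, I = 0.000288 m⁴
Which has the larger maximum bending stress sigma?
Model: a beam in bending (y = distance from the neutral axis to the outermost fibre), so sigma = (M·y) / I (SI units).
  A: sigma = (465000 × 0.0624) / 0.000877 = 3.309 × 10⁷ Pa = 33.09 MPa
  B: sigma = (46400 × 0.0259) / 0.000288 = 4.173 × 10⁶ Pa = 4.173 MPa
33.09 MPa > 4.173 MPa, so A is larger.
Final answer: A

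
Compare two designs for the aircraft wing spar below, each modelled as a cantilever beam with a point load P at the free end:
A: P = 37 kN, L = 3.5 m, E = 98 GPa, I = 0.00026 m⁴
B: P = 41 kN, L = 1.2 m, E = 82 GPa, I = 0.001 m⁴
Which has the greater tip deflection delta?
Model: a cantilever beam with a point load P at the free end, so delta = (P·L^3) / (3·E·I) (SI units).
  A: delta = (37000 × 3.5^3) / (3 × (9.8 × 10¹⁰) × 0.00026) = 0.02075 m = 20.75 mm
  B: delta = (41000 × 1.2^3) / (3 × (8.2 × 10¹⁰) × 0.001) = 0.000288 m = 0.288 mm
20.75 mm > 0.288 mm, so A is larger.
Final answer: A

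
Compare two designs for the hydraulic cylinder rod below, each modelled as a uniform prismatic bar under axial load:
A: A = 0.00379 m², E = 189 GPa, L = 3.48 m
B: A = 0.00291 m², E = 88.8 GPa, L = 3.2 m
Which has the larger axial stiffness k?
Model: a uniform prismatic bar under axial load, so k = (A·E) / L (SI units).
  A: k = (0.00379 × (1.89 × 10¹¹)) / 3.48 = 2.058 × 10⁸ N/m = 205.8 MN/m
  B: k = (0.00291 × (8.88 × 10¹⁰)) / 3.2 = 8.075 × 10⁷ N/m = 80.75 MN/m
205.8 MN/m > 80.75 MN/m, so A is larger.
Final answer: A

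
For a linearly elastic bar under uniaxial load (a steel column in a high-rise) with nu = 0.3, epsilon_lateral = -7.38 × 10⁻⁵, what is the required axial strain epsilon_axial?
Model: a linearly elastic bar under uniaxial load, so epsilon_lateral = -nu·epsilon_axial.
Solve for epsilon_axial: epsilon_axial = -epsilon_lateral / nu.
Substitute:
  epsilon_axial = -(-7.38 × 10⁻⁵) / 0.3
  epsilon_axial = 0.000246
Final answer: epsilon_axial = 0.000246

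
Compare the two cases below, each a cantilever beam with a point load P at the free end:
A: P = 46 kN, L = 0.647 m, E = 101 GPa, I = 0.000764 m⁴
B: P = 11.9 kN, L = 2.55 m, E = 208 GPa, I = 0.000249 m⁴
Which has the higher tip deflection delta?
Model: a cantilever beam with a point load P at the free end, so delta = (P·L^3) / (3·E·I) (SI units).
  A: delta = (46000 × 0.647^3) / (3 × (1.01 × 10¹¹) × 0.000764) = 5.382 × 10⁻⁵ m = 0.05382 mm
  B: delta = (11900 × 2.55^3) / (3 × (2.08 × 10¹¹) × 0.000249) = 0.00127 m = 1.27 mm
1.27 mm > 0.05382 mm, so B is larger.
Final answer: B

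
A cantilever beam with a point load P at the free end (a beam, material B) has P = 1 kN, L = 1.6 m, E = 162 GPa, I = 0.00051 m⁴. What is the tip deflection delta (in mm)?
Model: a cantilever beam with a point load P at the free end, so delta = (P·L^3) / (3·E·I).
Convert to SI units:
  P = 1 kN = 1000 N
  E = 162 GPa = 1.62 × 10¹¹ Pa
Substitute:
  delta = (1000 × 1.6^3) / (3 × (1.62 × 10¹¹) × 0.00051)
  delta = 1.653 × 10⁻⁵ m
Convert: delta = 1.653 × 10⁻⁵ m = 0.01653 mm
Final answer: delta = 0.01653 mm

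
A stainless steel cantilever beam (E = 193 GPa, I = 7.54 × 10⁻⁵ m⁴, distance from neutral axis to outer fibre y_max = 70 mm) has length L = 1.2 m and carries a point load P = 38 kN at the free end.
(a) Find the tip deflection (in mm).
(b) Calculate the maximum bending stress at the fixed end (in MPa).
(a) Tip deflection of a cantilever with an end point load: δ = P·L^3 / (3·E·I). Convert P = 38 kN = 38000 N, E = 193 GPa = 1.93 × 10¹¹ Pa.
  δ = (38000 × 1.2^3) / (3 × (1.93 × 10¹¹) × (7.54 × 10⁻⁵)) = 0.001504 m = 1.504 mm
(b) Maximum bending moment at the fixed end: M = P·L = 38000 × 1.2 = 45600 N·m. Convert y_max = 70 mm = 0.07 m.
  σ = M·y_max / I = (45600 × 0.07) / (7.54 × 10⁻⁵) = 4.233 × 10⁷ Pa = 42.33 MPa
Final answer: (a) δ = 1.504 mm, (b) σ = 42.33 MPa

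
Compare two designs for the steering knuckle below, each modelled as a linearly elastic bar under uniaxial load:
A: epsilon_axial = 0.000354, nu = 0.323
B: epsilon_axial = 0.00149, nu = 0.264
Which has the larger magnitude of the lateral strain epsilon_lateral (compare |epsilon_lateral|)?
Model: a linearly elastic bar under uniaxial load, so epsilon_lateral = -nu·epsilon_axial (SI units).
  A: epsilon_lateral = -(0.323 × 0.000354) = -0.0001143
  B: epsilon_lateral = -(0.264 × 0.00149) = -0.0003934
|epsilon_lateral|: A = 0.0001143, B = 0.0003934, so B is larger in magnitude.
Final answer: B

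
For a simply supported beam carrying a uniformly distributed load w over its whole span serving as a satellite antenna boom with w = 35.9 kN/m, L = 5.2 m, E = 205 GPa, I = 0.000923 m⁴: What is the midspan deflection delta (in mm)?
Model: a simply supported beam carrying a uniformly distributed load w over its whole span, so delta = (5·w·L^4) / (384·E·I).
Convert to SI units:
  w = 35.9 kN/m = 35900 N/m
  E = 205 GPa = 2.05 × 10¹¹ Pa
Substitute:
  delta = (5 × 35900 × 5.2^4) / (384 × (2.05 × 10¹¹) × 0.000923)
  delta = 0.001806 m
Convert: delta = 0.001806 m = 1.806 mm
Final answer: delta = 1.806 mm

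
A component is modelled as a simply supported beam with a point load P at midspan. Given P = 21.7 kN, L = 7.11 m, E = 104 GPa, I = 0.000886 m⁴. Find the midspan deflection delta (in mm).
Model: a simply supported beam with a point load P at midspan, so delta = (P·L^3) / (48·E·I).
Convert to SI units:
  P = 21.7 kN = 21700 N
  E = 104 GPa = 1.04 × 10¹¹ Pa
Substitute:
  delta = (21700 × 7.11^3) / (48 × (1.04 × 10¹¹) × 0.000886)
  delta = 0.001763 m
Convert: delta = 0.001763 m = 1.763 mm
Final answer: delta = 1.763 mm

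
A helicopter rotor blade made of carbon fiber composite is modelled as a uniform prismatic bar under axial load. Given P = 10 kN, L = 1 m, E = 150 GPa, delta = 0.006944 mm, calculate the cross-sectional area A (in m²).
Model: a uniform prismatic bar under axial load, so delta = (P·L) / (A·E).
Solve for A: A = (P·L) / (delta·E).
Convert to SI units:
  P = 10 kN = 10000 N
  E = 150 GPa = 1.5 × 10¹¹ Pa
  delta = 0.006944 mm = 6.944 × 10⁻⁶ m
Substitute:
  A = (10000 × 1) / ((6.944 × 10⁻⁶) × (1.5 × 10¹¹))
  A = 0.009601 m²
Final answer: A = 0.009601 m²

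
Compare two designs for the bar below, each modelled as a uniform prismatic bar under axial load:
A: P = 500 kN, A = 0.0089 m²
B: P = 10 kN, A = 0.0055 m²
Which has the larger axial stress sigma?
Model: a uniform prismatic bar under axial load, so sigma = P / A (SI units).
  A: sigma = 500000 / 0.0089 = 5.618 × 10⁷ Pa = 56.18 MPa
  B: sigma = 10000 / 0.0055 = 1.818 × 10⁶ Pa = 1.818 MPa
56.18 MPa > 1.818 MPa, so A is larger.
Final answer: A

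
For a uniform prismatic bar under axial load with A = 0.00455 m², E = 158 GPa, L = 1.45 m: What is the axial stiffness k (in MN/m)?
Model: a uniform prismatic bar under axial load, so k = (A·E) / L.
Convert to SI units:
  E = 158 GPa = 1.58 × 10¹¹ Pa
Substitute:
  k = (0.00455 × (1.58 × 10¹¹)) / 1.45
  k = 4.958 × 10⁸ N/m
Convert: k = 4.958 × 10⁸ N/m = 495.8 MN/m
Final answer: k = 495.8 MN/m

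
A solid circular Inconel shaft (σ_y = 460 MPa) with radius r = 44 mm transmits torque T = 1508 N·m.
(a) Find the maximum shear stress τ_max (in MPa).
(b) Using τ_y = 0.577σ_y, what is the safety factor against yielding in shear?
(a) For a solid circular shaft, τ_max = T·r/J with J = π·r^4/2, i.e. τ_max = 2·T / (π·r^3). Convert r = 44 mm = 0.044 m.
  τ_max = (2 × 1508) / (π × 0.044^3) = 1.127 × 10⁷ Pa = 11.27 MPa
(b) τ_y = 0.577 × 460 = 265.42 MPa
  SF = τ_y/τ_max = 265.42 / 11.27 = 23.55
Final answer: (a) τ_max = 11.27 MPa, (b) SF = 23.55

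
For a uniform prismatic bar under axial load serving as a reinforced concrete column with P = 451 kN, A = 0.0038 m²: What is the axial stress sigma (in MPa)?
Model: a uniform prismatic bar under axial load, so sigma = P / A.
Convert to SI units:
  P = 451 kN = 451000 N
Substitute:
  sigma = 451000 / 0.0038
  sigma = 1.187 × 10⁸ Pa
Convert: sigma = 1.187 × 10⁸ Pa = 118.7 MPa
Final answer: sigma = 118.7 MPa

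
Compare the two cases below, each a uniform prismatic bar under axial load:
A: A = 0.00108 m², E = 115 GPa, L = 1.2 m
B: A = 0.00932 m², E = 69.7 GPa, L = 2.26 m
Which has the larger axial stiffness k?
Model: a uniform prismatic bar under axial load, so k = (A·E) / L (SI units).
  A: k = (0.00108 × (1.15 × 10¹¹)) / 1.2 = 1.035 × 10⁸ N/m = 103.5 MN/m
  B: k = (0.00932 × (6.97 × 10¹⁰)) / 2.26 = 2.874 × 10⁸ N/m = 287.4 MN/m
287.4 MN/m > 103.5 MN/m, so B is larger.
Final answer: B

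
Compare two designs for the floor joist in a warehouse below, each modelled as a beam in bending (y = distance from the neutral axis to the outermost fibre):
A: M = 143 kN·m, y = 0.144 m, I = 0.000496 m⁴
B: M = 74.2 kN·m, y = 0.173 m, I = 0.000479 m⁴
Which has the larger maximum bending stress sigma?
Model: a beam in bending (y = distance from the neutral axis to the outermost fibre), so sigma = (M·y) / I (SI units).
  A: sigma = (143000 × 0.144) / 0.000496 = 4.152 × 10⁷ Pa = 41.52 MPa
  B: sigma = (74200 × 0.173) / 0.000479 = 2.68 × 10⁷ Pa = 26.8 MPa
41.52 MPa > 26.8 MPa, so A is larger.
Final answer: A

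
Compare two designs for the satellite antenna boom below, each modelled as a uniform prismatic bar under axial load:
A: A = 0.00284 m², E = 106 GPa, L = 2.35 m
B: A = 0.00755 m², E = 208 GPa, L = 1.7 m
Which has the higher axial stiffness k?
Model: a uniform prismatic bar under axial load, so k = (A·E) / L (SI units).
  A: k = (0.00284 × (1.06 × 10¹¹)) / 2.35 = 1.281 × 10⁸ N/m = 128.1 MN/m
  B: k = (0.00755 × (2.08 × 10¹¹)) / 1.7 = 9.238 × 10⁸ N/m = 923.8 MN/m
923.8 MN/m > 128.1 MN/m, so B is larger.
Final answer: B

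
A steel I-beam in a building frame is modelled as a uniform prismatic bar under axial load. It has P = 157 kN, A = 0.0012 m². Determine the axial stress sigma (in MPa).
Model: a uniform prismatic bar under axial load, so sigma = P / A.
Convert to SI units:
  P = 157 kN = 157000 N
Substitute:
  sigma = 157000 / 0.0012
  sigma = 1.308 × 10⁸ Pa
Convert: sigma = 1.308 × 10⁸ Pa = 130.8 MPa
Final answer: sigma = 130.8 MPa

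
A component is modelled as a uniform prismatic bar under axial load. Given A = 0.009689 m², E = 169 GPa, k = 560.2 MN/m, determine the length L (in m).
Model: a uniform prismatic bar under axial load, so k = (A·E) / L.
Solve for L: L = (A·E) / k.
Convert to SI units:
  E = 169 GPa = 1.69 × 10¹¹ Pa
  k = 560.2 MN/m = 5.602 × 10⁸ N/m
Substitute:
  L = (0.009689 × (1.69 × 10¹¹)) / (5.602 × 10⁸)
  L = 2.923 m
Final answer: L = 2.923 m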